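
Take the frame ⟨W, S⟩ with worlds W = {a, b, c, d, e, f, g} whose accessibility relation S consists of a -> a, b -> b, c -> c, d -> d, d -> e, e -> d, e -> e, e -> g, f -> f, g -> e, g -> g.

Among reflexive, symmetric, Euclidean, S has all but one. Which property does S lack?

Euclidean

Reflexive: yes — every world is S-related to itself.
Symmetric: yes — every pair in S has its reverse in S.
Euclidean: no — e S d and e S g, but not d S g.
Only Euclidean fails.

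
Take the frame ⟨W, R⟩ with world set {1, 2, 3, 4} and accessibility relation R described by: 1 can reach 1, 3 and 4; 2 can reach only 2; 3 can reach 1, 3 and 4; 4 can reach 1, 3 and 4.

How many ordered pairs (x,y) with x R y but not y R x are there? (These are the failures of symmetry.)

0

R is symmetric; there are no such tuples.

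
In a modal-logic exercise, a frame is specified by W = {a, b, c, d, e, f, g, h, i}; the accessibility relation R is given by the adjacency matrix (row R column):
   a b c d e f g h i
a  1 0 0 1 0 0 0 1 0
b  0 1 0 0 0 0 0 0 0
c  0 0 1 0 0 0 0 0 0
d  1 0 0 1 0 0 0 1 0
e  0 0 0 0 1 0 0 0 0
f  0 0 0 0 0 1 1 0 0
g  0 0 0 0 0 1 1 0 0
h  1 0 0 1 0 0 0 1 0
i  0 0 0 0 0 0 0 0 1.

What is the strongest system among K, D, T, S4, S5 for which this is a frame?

S5

Serial (axiom D): yes — every world has a successor (e.g. a R a).
Reflexive (axiom T): yes — every world is R-related to itself.
Transitive (axiom 4): yes — every two-step R-path is closed by a direct edge.
Euclidean (axiom 5): yes — any two successors of a common world are R-related.
So F validates K, D, T, S4, S5. The strongest is S5.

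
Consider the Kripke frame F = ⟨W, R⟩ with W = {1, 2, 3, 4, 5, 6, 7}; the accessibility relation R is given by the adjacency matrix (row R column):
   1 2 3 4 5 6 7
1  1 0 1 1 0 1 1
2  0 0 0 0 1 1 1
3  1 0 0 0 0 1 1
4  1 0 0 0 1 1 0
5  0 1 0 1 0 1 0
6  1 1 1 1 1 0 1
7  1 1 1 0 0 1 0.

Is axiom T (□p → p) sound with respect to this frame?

No

The schema T characterises exactly the reflexive frames.
Reflexive: no — 2 is not related to itself.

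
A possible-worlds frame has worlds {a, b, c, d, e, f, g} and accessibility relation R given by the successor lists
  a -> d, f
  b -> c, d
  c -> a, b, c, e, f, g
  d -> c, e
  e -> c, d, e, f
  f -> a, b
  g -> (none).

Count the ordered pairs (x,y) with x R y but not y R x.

Enumerating: (a,d), (b,d), (c,a), (c,f), (c,g), (d,c), (e,f), (f,b).

8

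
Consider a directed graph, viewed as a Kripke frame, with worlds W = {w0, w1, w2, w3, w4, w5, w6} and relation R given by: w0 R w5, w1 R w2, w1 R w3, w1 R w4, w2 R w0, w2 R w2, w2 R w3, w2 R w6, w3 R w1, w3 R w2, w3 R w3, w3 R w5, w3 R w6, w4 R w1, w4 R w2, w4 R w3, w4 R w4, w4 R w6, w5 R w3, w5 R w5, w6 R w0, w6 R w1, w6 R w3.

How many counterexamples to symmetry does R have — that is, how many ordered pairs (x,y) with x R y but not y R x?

9

Enumerating: (w0,w5), (w1,w2), (w2,w0), (w2,w6), (w4,w2), (w4,w3), (w4,w6), (w6,w0), (w6,w1).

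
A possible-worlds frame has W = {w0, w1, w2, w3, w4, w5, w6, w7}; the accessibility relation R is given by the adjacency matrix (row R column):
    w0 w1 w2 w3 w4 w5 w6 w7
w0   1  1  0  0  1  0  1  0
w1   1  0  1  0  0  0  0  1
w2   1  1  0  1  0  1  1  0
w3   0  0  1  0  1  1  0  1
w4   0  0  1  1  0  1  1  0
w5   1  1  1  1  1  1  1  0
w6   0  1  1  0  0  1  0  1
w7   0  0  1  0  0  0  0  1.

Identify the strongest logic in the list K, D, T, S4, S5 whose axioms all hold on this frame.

D

Serial (axiom D): yes — every world has a successor (e.g. w0 R w0).
Reflexive (axiom T): no — w1 is not related to itself.
Transitive (axiom 4): no — w0 R w1 and w1 R w2, but not w0 R w2.
Euclidean (axiom 5): no — w0 R w1 and w0 R w4, but not w1 R w4.
So F validates K, D; T would additionally require R to be reflexive. The strongest is D.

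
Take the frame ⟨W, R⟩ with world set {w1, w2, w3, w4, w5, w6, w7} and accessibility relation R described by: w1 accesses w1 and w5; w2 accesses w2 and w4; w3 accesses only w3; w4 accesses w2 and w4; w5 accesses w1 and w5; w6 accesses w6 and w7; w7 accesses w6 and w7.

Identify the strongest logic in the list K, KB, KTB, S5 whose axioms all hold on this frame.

Symmetric (axiom B): yes — every pair in R has its reverse in R.
Reflexive (axiom T): yes — every world is R-related to itself.
Euclidean (axiom 5): yes — any two successors of a common world are R-related.
So F validates K, KB, KTB, S5. The strongest is S5.

S5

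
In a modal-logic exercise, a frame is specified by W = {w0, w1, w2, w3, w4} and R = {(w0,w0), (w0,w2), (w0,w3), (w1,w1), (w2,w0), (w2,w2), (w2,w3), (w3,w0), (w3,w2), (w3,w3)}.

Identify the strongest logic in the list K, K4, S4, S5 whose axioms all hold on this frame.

Transitive (axiom 4): yes — every two-step R-path is closed by a direct edge.
Reflexive (axiom T): no — w4 is not related to itself.
Euclidean (axiom 5): yes — any two successors of a common world are R-related.
So F validates K, K4; S4 would additionally require R to be reflexive. The strongest is K4.

K4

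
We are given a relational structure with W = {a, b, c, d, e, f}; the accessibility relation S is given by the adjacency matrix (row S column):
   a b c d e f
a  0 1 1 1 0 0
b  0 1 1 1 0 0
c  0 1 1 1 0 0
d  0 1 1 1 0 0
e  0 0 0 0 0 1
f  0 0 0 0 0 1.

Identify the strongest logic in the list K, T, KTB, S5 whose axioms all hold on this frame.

K

Reflexive (axiom T): no — a is not related to itself.
Symmetric (axiom B): no — a S b but not b S a.
Euclidean (axiom 5): yes — any two successors of a common world are S-related.
So F validates K; T would additionally require S to be reflexive. The strongest is K.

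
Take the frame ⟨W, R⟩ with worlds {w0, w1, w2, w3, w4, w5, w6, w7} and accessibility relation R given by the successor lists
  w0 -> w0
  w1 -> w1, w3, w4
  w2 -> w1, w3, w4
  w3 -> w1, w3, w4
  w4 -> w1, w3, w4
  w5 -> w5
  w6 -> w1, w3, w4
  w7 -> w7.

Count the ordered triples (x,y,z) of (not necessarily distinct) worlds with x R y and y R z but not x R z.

0

R is transitive; there are no such tuples.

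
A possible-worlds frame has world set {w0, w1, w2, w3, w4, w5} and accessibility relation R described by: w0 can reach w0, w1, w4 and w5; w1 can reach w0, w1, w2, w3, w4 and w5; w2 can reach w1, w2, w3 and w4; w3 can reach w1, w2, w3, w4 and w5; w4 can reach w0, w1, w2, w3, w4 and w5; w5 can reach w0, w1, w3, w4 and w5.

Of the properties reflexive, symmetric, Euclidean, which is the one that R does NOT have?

Reflexive: yes — every world is R-related to itself.
Symmetric: yes — every pair in R has its reverse in R.
Euclidean: no — w1 R w0 and w1 R w2, but not w0 R w2.
Only Euclidean fails.

Euclidean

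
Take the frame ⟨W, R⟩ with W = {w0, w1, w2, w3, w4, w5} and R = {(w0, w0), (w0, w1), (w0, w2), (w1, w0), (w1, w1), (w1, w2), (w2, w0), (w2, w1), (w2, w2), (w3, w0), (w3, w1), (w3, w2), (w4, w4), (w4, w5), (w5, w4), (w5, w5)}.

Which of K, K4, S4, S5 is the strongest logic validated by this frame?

K4

Transitive (axiom 4): yes — every two-step R-path is closed by a direct edge.
Reflexive (axiom T): no — w3 is not related to itself.
Euclidean (axiom 5): yes — any two successors of a common world are R-related.
So F validates K, K4; S4 would additionally require R to be reflexive. The strongest is K4.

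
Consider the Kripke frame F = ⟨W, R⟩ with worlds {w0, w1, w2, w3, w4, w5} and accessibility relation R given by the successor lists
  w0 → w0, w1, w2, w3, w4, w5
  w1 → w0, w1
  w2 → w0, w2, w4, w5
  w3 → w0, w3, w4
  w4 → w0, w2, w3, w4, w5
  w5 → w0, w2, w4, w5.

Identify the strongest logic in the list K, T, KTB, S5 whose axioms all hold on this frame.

Reflexive (axiom T): yes — every world is R-related to itself.
Symmetric (axiom B): yes — every pair in R has its reverse in R.
Euclidean (axiom 5): no — w0 R w1 and w0 R w2, but not w1 R w2.
So F validates K, T, KTB; S5 would additionally require R to be Euclidean. The strongest is KTB.

KTB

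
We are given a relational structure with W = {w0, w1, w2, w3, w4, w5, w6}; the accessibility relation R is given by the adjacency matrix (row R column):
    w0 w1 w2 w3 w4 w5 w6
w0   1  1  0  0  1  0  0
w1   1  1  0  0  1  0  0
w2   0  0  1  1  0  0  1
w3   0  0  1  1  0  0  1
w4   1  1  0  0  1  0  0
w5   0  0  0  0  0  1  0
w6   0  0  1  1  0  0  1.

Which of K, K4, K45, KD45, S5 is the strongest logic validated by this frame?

S5

Transitive (axiom 4): yes — every two-step R-path is closed by a direct edge.
Euclidean (axiom 5): yes — any two successors of a common world are R-related.
Serial (axiom D): yes — every world has a successor (e.g. w0 R w0).
Reflexive (axiom T): yes — every world is R-related to itself.
So F validates K, K4, K45, KD45, S5. The strongest is S5.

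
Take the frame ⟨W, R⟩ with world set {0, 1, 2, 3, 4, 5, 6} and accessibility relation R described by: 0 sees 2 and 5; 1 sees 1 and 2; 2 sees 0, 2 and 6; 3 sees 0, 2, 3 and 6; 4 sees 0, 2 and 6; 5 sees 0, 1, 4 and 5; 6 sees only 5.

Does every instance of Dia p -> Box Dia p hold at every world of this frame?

No

Axiom 5 corresponds to the accessibility relation being Euclidean.
Euclidean: no — 0 R 2 and 0 R 5, but not 2 R 5.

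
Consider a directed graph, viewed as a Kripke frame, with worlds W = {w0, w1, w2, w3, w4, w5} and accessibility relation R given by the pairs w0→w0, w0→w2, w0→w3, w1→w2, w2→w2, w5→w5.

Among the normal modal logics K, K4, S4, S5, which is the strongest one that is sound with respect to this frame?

K4

Transitive (axiom 4): yes — every two-step R-path is closed by a direct edge.
Reflexive (axiom T): no — w1 is not related to itself.
Euclidean (axiom 5): no — w0 R w2 and w0 R w3, but not w2 R w3.
So F validates K, K4; S4 would additionally require R to be reflexive. The strongest is K4.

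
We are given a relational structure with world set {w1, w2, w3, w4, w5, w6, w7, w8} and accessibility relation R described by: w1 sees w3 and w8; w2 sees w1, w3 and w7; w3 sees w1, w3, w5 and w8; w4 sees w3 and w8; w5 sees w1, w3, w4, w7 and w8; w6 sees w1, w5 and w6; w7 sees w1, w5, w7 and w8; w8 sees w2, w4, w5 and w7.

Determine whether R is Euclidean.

Euclidean: no — w1 R w8 and w1 R w3, but not w8 R w3.

No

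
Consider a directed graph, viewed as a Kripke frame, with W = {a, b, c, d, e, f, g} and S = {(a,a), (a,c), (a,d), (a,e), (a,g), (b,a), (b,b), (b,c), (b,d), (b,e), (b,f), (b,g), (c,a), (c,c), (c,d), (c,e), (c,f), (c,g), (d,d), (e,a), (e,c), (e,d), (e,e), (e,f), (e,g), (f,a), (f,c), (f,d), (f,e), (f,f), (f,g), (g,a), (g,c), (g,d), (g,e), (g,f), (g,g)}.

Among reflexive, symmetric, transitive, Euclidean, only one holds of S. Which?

Reflexive: yes — every world is S-related to itself.
Symmetric: no — a S d but not d S a.
Transitive: no — a S c and c S f, but not a S f.
Euclidean: no — a S d and a S c, but not d S c.
Only reflexive holds.

reflexive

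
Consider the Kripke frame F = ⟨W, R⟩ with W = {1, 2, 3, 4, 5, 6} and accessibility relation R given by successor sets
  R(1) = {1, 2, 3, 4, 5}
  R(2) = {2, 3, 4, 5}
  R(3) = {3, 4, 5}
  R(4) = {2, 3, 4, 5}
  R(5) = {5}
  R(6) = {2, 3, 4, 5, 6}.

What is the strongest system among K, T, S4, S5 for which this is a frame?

Reflexive (axiom T): yes — every world is R-related to itself.
Transitive (axiom 4): no — 3 R 4 and 4 R 2, but not 3 R 2.
Euclidean (axiom 5): no — 1 R 3 and 1 R 2, but not 3 R 2.
So F validates K, T; S4 would additionally require R to be transitive. The strongest is T.

T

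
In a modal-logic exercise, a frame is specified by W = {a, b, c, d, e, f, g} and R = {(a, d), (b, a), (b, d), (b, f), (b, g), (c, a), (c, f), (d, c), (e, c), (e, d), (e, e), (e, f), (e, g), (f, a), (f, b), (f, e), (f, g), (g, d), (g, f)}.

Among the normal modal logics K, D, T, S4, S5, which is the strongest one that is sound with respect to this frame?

D

Serial (axiom D): yes — every world has a successor (e.g. a R d).
Reflexive (axiom T): no — a is not related to itself.
Transitive (axiom 4): no — a R d and d R c, but not a R c.
Euclidean (axiom 5): no — b R a and b R f, but not a R f.
So F validates K, D; T would additionally require R to be reflexive. The strongest is D.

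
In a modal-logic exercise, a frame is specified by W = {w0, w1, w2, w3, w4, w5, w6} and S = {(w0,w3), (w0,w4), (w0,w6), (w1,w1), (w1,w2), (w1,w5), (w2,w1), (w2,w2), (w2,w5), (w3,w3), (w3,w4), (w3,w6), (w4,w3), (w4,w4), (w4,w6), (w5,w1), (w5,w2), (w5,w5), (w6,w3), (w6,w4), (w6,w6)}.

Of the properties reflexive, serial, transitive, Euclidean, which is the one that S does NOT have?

Reflexive: no — w0 is not related to itself.
Serial: yes — every world has a successor (e.g. w0 S w3).
Transitive: yes — every two-step S-path is closed by a direct edge.
Euclidean: yes — any two successors of a common world are S-related.
Only reflexive fails.

reflexive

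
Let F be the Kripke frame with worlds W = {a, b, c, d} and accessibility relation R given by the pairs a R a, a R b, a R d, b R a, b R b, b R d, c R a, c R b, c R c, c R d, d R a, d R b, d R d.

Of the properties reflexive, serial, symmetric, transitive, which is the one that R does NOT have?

symmetric

Reflexive: yes — every world is R-related to itself.
Serial: yes — every world has a successor (e.g. a R a).
Symmetric: no — c R a but not a R c.
Transitive: yes — every two-step R-path is closed by a direct edge.
Only symmetric fails.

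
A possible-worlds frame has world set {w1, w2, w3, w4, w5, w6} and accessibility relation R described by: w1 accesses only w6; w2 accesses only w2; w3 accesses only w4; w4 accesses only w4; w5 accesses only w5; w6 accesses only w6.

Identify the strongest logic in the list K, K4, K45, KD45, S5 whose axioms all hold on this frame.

KD45

Transitive (axiom 4): yes — every two-step R-path is closed by a direct edge.
Euclidean (axiom 5): yes — any two successors of a common world are R-related.
Serial (axiom D): yes — every world has a successor (e.g. w1 R w6).
Reflexive (axiom T): no — w1 is not related to itself.
So F validates K, K4, K45, KD45; S5 would additionally require R to be reflexive. The strongest is KD45.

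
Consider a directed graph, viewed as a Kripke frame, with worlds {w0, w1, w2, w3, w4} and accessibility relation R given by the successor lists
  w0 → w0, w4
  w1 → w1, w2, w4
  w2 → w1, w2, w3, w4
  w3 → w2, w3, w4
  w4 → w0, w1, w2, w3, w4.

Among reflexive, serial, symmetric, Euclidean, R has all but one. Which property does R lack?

Euclidean

Reflexive: yes — every world is R-related to itself.
Serial: yes — every world has a successor (e.g. w0 R w0).
Symmetric: yes — every pair in R has its reverse in R.
Euclidean: no — w2 R w1 and w2 R w3, but not w1 R w3.
Only Euclidean fails.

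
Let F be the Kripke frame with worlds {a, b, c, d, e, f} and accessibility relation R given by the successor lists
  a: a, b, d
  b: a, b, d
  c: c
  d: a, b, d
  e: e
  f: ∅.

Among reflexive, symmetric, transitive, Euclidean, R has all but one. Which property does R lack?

reflexive

Reflexive: no — f is not related to itself.
Symmetric: yes — every pair in R has its reverse in R.
Transitive: yes — every two-step R-path is closed by a direct edge.
Euclidean: yes — any two successors of a common world are R-related.
Only reflexive fails.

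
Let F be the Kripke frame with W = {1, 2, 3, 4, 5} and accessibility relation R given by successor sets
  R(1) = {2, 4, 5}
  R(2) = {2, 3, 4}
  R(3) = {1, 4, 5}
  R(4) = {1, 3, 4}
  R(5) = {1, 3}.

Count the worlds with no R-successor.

0

R is serial; there are no such worlds.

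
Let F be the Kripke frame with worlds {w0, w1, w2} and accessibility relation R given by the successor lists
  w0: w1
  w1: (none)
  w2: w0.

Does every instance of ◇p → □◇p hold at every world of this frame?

By correspondence theory, 5 is valid on a frame iff R is Euclidean.
Euclidean: no — w0 R w1 and w0 R w1, but not w1 R w1.

No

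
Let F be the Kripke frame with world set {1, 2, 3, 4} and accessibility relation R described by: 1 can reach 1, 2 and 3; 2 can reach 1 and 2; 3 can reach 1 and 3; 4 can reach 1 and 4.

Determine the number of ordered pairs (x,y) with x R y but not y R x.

1

Enumerating: (4,1).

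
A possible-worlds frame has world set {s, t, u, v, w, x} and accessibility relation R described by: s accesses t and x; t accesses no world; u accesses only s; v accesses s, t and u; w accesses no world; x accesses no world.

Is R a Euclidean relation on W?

No

Euclidean: no — s R t and s R x, but not t R x.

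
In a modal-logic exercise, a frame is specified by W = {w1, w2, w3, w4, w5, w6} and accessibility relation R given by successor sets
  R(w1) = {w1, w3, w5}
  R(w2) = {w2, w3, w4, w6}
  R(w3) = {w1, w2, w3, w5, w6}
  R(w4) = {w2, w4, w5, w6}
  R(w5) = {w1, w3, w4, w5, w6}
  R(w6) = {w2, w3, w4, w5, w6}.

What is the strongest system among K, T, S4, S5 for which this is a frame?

Reflexive (axiom T): yes — every world is R-related to itself.
Transitive (axiom 4): no — w1 R w3 and w3 R w2, but not w1 R w2.
Euclidean (axiom 5): no — w2 R w3 and w2 R w4, but not w3 R w4.
So F validates K, T; S4 would additionally require R to be transitive. The strongest is T.

T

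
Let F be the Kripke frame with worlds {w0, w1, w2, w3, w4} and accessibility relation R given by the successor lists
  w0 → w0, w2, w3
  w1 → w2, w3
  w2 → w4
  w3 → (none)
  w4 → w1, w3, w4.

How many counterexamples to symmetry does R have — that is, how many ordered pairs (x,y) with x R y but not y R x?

Enumerating: (w0,w2), (w0,w3), (w1,w2), (w1,w3), (w2,w4), (w4,w1), (w4,w3).

7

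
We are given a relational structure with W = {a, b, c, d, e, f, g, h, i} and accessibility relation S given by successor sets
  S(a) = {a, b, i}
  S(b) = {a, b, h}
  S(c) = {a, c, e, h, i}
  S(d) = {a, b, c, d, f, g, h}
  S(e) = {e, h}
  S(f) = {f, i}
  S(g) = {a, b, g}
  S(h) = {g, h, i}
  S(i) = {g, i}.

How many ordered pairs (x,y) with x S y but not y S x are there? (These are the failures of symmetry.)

Enumerating: (a,i), (b,h), (c,a), (c,e), (c,h), (c,i), (d,a), (d,b), (d,c), (d,f), (d,g), (d,h), … and 7 more.
Total: 19.

19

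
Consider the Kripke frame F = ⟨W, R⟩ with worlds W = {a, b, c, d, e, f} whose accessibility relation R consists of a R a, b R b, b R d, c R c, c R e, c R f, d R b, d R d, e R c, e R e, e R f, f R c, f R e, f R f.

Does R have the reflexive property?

Yes

Reflexive: yes — every world is R-related to itself.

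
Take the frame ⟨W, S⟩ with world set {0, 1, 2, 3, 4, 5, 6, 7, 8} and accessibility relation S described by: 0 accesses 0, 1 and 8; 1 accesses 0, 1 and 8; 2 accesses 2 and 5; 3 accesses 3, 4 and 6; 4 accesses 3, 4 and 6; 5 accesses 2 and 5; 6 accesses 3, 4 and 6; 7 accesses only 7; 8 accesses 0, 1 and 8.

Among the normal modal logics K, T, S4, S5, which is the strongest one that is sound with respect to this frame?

S5

Reflexive (axiom T): yes — every world is S-related to itself.
Transitive (axiom 4): yes — every two-step S-path is closed by a direct edge.
Euclidean (axiom 5): yes — any two successors of a common world are S-related.
So F validates K, T, S4, S5. The strongest is S5.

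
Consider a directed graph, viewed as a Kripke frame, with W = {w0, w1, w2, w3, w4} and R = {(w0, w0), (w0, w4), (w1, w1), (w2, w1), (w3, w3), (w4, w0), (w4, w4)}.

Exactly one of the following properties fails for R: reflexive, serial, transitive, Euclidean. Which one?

Reflexive: no — w2 is not related to itself.
Serial: yes — every world has a successor (e.g. w0 R w0).
Transitive: yes — every two-step R-path is closed by a direct edge.
Euclidean: yes — any two successors of a common world are R-related.
Only reflexive fails.

reflexive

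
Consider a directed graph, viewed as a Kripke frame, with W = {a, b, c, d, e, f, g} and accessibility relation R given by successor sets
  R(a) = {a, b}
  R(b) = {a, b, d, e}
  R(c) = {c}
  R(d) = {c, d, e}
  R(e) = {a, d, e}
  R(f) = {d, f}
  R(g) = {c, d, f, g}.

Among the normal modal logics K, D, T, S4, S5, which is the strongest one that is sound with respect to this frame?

Serial (axiom D): yes — every world has a successor (e.g. a R a).
Reflexive (axiom T): yes — every world is R-related to itself.
Transitive (axiom 4): no — a R b and b R d, but not a R d.
Euclidean (axiom 5): no — b R a and b R d, but not a R d.
So F validates K, D, T; S4 would additionally require R to be transitive. The strongest is T.

T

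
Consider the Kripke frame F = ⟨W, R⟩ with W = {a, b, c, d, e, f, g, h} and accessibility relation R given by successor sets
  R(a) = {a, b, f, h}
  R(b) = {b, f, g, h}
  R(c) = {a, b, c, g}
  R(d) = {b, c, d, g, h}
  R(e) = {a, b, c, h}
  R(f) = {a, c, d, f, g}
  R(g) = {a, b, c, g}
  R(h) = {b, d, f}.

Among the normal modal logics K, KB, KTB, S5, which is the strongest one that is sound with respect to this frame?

Symmetric (axiom B): no — a R b but not b R a.
Reflexive (axiom T): no — e is not related to itself.
Euclidean (axiom 5): no — a R f and a R b, but not f R b.
So F validates K; KB would additionally require R to be symmetric. The strongest is K.

K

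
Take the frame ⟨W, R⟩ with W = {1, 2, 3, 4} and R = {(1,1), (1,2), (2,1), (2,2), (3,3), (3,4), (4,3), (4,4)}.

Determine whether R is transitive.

Yes

Transitive: yes — every two-step R-path is closed by a direct edge.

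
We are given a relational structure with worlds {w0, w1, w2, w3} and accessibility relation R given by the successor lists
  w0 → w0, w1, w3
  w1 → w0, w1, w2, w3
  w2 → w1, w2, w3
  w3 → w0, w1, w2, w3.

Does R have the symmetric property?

Symmetric: yes — every pair in R has its reverse in R.

Yes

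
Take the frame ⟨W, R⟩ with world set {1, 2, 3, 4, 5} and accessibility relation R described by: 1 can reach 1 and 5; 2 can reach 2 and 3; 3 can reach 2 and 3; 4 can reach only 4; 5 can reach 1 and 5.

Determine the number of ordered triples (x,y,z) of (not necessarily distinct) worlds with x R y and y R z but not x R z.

0

R is transitive; there are no such tuples.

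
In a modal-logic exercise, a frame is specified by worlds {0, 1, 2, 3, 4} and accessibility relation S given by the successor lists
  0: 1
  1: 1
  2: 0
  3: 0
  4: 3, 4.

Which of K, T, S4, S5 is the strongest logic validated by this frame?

Reflexive (axiom T): no — 0 is not related to itself.
Transitive (axiom 4): no — 2 S 0 and 0 S 1, but not 2 S 1.
Euclidean (axiom 5): no — 2 S 0 and 2 S 0, but not 0 S 0.
So F validates K; T would additionally require S to be reflexive. The strongest is K.

K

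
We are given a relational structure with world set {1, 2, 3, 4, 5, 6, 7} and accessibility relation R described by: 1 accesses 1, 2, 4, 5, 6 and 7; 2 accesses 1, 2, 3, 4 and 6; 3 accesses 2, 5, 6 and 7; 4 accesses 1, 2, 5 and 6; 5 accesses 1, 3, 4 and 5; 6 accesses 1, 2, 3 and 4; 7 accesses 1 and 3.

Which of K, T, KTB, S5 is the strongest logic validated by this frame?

Reflexive (axiom T): no — 3 is not related to itself.
Symmetric (axiom B): yes — every pair in R has its reverse in R.
Euclidean (axiom 5): no — 1 R 2 and 1 R 5, but not 2 R 5.
So F validates K; T would additionally require R to be reflexive. The strongest is K.

K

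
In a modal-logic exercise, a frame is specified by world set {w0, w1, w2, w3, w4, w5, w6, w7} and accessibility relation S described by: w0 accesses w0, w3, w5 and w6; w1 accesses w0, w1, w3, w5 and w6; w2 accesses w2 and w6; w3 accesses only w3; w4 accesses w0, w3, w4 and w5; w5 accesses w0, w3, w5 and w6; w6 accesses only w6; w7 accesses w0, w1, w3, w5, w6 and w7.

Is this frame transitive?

No

Transitive: no — w4 S w0 and w0 S w6, but not w4 S w6.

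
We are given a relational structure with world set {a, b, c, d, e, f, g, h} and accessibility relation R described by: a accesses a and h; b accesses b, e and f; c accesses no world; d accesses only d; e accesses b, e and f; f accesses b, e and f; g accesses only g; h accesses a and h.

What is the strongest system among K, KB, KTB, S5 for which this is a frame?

Symmetric (axiom B): yes — every pair in R has its reverse in R.
Reflexive (axiom T): no — c is not related to itself.
Euclidean (axiom 5): yes — any two successors of a common world are R-related.
So F validates K, KB; KTB would additionally require R to be reflexive. The strongest is KB.

KB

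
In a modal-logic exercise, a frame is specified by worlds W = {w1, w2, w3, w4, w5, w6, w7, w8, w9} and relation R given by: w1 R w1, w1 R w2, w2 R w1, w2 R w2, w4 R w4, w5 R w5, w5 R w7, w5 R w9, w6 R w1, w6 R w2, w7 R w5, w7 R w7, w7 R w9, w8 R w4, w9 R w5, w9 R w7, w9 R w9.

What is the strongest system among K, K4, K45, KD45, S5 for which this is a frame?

Transitive (axiom 4): yes — every two-step R-path is closed by a direct edge.
Euclidean (axiom 5): yes — any two successors of a common world are R-related.
Serial (axiom D): no — w3 has no R-successor.
Reflexive (axiom T): no — w3 is not related to itself.
So F validates K, K4, K45; KD45 would additionally require R to be serial. The strongest is K45.

K45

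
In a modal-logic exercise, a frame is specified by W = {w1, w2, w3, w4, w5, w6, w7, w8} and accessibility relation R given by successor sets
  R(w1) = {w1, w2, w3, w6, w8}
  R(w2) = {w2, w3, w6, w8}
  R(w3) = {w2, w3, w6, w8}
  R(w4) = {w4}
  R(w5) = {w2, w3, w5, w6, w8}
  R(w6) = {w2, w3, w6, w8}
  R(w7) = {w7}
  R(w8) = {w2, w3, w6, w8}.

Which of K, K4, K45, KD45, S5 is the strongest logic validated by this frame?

K4

Transitive (axiom 4): yes — every two-step R-path is closed by a direct edge.
Euclidean (axiom 5): no — w1 R w2 and w1 R w1, but not w2 R w1.
Serial (axiom D): yes — every world has a successor (e.g. w1 R w1).
Reflexive (axiom T): yes — every world is R-related to itself.
So F validates K, K4; K45 would additionally require R to be Euclidean. The strongest is K4.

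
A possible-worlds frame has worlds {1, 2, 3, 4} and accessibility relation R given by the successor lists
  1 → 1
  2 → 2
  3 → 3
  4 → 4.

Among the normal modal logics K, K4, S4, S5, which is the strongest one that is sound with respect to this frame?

Transitive (axiom 4): yes — every two-step R-path is closed by a direct edge.
Reflexive (axiom T): yes — every world is R-related to itself.
Euclidean (axiom 5): yes — any two successors of a common world are R-related.
So F validates K, K4, S4, S5. The strongest is S5.

S5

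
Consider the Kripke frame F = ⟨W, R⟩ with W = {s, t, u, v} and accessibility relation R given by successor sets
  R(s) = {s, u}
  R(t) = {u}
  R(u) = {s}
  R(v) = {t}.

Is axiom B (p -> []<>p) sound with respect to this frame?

Axiom B corresponds to the accessibility relation being symmetric.
Symmetric: no — t R u but not u R t.

No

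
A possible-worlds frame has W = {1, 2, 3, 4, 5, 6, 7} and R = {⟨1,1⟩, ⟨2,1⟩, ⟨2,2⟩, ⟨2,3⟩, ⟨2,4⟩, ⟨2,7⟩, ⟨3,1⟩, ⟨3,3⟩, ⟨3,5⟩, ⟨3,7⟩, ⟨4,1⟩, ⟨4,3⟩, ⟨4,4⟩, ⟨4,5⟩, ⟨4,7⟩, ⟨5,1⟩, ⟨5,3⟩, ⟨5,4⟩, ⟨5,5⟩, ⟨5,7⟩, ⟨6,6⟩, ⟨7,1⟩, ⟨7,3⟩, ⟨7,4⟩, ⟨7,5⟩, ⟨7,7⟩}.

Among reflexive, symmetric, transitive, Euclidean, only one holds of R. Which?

Reflexive: yes — every world is R-related to itself.
Symmetric: no — 2 R 1 but not 1 R 2.
Transitive: no — 2 R 3 and 3 R 5, but not 2 R 5.
Euclidean: no — 2 R 1 and 2 R 3, but not 1 R 3.
Only reflexive holds.

reflexive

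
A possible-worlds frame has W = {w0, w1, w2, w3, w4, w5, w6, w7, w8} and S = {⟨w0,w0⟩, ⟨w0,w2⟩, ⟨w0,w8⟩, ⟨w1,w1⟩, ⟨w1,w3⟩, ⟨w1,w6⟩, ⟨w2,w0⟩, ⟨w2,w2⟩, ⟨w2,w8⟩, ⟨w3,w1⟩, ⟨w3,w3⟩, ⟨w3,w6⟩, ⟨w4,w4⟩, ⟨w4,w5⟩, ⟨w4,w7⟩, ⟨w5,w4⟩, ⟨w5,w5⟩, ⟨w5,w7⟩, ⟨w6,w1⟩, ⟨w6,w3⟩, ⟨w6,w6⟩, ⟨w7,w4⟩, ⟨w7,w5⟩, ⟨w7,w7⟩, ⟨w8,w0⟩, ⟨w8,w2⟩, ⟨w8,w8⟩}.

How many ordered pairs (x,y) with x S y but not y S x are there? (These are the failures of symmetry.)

S is symmetric; there are no such tuples.

0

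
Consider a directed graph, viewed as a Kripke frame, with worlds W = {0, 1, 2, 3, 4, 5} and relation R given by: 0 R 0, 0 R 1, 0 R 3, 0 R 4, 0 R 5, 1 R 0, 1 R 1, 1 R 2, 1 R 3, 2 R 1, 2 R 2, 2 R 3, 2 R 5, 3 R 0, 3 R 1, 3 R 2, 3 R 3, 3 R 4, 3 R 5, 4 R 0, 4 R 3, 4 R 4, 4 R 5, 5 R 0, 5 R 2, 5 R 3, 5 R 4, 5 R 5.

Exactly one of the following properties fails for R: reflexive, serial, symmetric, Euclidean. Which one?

Reflexive: yes — every world is R-related to itself.
Serial: yes — every world has a successor (e.g. 0 R 0).
Symmetric: yes — every pair in R has its reverse in R.
Euclidean: no — 0 R 1 and 0 R 4, but not 1 R 4.
Only Euclidean fails.

Euclidean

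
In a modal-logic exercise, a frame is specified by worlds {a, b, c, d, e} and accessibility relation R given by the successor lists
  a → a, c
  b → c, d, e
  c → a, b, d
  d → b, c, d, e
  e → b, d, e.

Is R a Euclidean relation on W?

No

Euclidean: no — b R c and b R e, but not c R e.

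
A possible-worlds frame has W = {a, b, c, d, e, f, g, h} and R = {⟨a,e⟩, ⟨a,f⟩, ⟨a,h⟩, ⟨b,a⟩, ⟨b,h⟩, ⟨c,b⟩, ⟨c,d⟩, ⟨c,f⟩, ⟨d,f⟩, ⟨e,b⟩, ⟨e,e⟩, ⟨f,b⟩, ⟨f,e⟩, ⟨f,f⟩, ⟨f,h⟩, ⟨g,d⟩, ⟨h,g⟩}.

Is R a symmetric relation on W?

Symmetric: no — a R e but not e R a.

No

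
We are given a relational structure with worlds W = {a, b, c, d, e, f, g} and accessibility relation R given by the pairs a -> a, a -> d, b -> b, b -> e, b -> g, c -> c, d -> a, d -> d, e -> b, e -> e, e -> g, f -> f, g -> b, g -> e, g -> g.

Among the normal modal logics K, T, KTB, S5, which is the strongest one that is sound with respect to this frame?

S5

Reflexive (axiom T): yes — every world is R-related to itself.
Symmetric (axiom B): yes — every pair in R has its reverse in R.
Euclidean (axiom 5): yes — any two successors of a common world are R-related.
So F validates K, T, KTB, S5. The strongest is S5.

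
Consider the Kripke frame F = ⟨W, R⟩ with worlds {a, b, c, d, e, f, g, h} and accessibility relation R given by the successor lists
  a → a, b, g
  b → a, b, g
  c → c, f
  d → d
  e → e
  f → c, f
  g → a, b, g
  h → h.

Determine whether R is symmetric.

Symmetric: yes — every pair in R has its reverse in R.

Yes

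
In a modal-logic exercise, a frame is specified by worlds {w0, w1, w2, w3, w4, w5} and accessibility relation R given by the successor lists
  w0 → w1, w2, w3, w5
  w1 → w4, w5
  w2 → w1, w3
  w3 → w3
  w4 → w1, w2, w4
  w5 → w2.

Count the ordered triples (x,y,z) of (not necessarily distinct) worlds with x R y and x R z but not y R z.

22

Enumerating: (w0,w1,w1), (w0,w1,w2), (w0,w1,w3), (w0,w2,w2), (w0,w2,w5), (w0,w3,w1), (w0,w3,w2), (w0,w3,w5), (w0,w5,w1), (w0,w5,w3), (w0,w5,w5), (w1,w4,w5), … and 10 more.
Total: 22.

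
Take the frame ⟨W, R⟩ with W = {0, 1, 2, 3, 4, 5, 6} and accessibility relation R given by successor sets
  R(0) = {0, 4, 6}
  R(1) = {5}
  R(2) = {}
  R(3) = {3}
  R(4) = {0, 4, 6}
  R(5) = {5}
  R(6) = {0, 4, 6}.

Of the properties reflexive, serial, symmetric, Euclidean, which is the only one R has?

Reflexive: no — 1 is not related to itself.
Serial: no — 2 has no R-successor.
Symmetric: no — 1 R 5 but not 5 R 1.
Euclidean: yes — any two successors of a common world are R-related.
Only Euclidean holds.

Euclidean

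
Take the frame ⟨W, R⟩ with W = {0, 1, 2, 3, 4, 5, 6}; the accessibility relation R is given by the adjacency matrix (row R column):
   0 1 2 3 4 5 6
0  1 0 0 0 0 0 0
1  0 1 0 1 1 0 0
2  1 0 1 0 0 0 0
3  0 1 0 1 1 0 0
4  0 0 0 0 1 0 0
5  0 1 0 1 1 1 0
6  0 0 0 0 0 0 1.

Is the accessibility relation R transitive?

Transitive: yes — every two-step R-path is closed by a direct edge.

Yes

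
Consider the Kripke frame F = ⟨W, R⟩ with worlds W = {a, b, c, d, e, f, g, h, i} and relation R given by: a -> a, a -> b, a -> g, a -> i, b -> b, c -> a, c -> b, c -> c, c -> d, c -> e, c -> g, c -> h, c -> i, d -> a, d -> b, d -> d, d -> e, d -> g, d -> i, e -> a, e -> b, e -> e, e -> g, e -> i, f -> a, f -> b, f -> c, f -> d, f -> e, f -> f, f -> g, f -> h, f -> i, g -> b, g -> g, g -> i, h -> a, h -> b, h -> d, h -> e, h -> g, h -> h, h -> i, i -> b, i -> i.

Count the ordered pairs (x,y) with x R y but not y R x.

36

Enumerating: (a,b), (a,g), (a,i), (c,a), (c,b), (c,d), (c,e), (c,g), (c,h), (c,i), (d,a), (d,b), … and 24 more.
Total: 36.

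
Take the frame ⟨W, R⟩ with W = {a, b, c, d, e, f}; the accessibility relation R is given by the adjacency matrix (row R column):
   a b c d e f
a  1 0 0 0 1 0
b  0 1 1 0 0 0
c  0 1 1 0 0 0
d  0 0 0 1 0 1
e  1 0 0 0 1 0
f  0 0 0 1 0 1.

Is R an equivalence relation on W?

Yes

Reflexive: yes — every world is R-related to itself.
Symmetric: yes — every pair in R has its reverse in R.
Transitive: yes — every two-step R-path is closed by a direct edge.
So R is an equivalence relation.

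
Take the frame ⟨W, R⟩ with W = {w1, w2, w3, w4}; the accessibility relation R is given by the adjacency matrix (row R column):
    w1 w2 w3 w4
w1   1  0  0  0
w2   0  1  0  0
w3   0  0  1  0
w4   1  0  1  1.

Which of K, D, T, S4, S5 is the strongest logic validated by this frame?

S4

Serial (axiom D): yes — every world has a successor (e.g. w1 R w1).
Reflexive (axiom T): yes — every world is R-related to itself.
Transitive (axiom 4): yes — every two-step R-path is closed by a direct edge.
Euclidean (axiom 5): no — w4 R w1 and w4 R w3, but not w1 R w3.
So F validates K, D, T, S4; S5 would additionally require R to be Euclidean. The strongest is S4.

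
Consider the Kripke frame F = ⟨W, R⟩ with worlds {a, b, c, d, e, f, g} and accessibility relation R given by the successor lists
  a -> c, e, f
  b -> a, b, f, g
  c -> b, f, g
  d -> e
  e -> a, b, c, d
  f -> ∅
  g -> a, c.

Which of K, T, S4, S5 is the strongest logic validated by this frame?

K

Reflexive (axiom T): no — a is not related to itself.
Transitive (axiom 4): no — a R c and c R b, but not a R b.
Euclidean (axiom 5): no — a R c and a R e, but not c R e.
So F validates K; T would additionally require R to be reflexive. The strongest is K.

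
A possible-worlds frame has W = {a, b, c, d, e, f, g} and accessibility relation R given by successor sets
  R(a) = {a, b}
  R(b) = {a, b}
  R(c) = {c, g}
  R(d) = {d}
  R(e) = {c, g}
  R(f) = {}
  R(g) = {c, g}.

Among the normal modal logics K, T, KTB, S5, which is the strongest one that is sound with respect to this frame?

Reflexive (axiom T): no — e is not related to itself.
Symmetric (axiom B): no — e R c but not c R e.
Euclidean (axiom 5): yes — any two successors of a common world are R-related.
So F validates K; T would additionally require R to be reflexive. The strongest is K.

K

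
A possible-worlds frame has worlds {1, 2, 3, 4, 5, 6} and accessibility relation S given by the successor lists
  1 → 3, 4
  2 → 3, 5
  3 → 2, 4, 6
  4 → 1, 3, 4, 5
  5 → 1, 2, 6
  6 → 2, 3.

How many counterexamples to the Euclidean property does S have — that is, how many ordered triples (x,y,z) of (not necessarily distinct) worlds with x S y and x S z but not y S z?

30

Enumerating: (1,3,3), (2,3,3), (2,3,5), (2,5,3), (2,5,5), (3,2,2), (3,2,4), (3,2,6), (3,4,2), (3,4,6), (3,6,4), (3,6,6), … and 18 more.
Total: 30.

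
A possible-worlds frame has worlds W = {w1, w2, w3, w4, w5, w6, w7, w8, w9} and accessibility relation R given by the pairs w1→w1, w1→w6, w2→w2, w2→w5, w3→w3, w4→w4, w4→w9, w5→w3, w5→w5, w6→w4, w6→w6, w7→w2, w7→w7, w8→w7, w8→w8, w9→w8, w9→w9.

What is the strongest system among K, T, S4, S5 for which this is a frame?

T

Reflexive (axiom T): yes — every world is R-related to itself.
Transitive (axiom 4): no — w1 R w6 and w6 R w4, but not w1 R w4.
Euclidean (axiom 5): no — w1 R w6 and w1 R w1, but not w6 R w1.
So F validates K, T; S4 would additionally require R to be transitive. The strongest is T.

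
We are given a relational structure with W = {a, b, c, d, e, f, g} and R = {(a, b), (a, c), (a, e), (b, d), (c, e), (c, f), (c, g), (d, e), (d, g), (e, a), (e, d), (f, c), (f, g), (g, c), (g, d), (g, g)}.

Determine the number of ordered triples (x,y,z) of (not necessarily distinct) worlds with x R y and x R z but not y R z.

28

Enumerating: (a,b,b), (a,b,c), (a,b,e), (a,c,b), (a,c,c), (a,e,b), (a,e,c), (a,e,e), (b,d,d), (c,e,e), (c,e,f), (c,e,g), … and 16 more.
Total: 28.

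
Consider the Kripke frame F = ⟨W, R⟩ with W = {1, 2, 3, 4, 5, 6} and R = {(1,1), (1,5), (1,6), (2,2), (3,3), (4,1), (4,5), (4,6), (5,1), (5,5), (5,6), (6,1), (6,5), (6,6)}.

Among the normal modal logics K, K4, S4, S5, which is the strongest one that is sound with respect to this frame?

Transitive (axiom 4): yes — every two-step R-path is closed by a direct edge.
Reflexive (axiom T): no — 4 is not related to itself.
Euclidean (axiom 5): yes — any two successors of a common world are R-related.
So F validates K, K4; S4 would additionally require R to be reflexive. The strongest is K4.

K4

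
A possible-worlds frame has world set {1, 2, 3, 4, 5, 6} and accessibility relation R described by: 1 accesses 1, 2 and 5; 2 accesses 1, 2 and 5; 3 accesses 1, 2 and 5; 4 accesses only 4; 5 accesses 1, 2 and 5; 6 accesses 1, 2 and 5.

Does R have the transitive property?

Transitive: yes — every two-step R-path is closed by a direct edge.

Yes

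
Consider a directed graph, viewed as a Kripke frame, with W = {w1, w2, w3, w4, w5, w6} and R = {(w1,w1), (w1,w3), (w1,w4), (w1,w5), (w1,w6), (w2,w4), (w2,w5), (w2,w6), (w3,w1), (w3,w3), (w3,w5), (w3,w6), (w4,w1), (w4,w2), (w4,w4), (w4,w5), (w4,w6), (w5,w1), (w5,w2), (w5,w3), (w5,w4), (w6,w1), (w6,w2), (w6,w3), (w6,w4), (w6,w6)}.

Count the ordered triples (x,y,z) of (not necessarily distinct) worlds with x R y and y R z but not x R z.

Enumerating: (w1,w4,w2), (w1,w5,w2), (w1,w6,w2), (w2,w4,w1), (w2,w4,w2), (w2,w5,w1), (w2,w5,w2), (w2,w5,w3), (w2,w6,w1), (w2,w6,w2), (w2,w6,w3), (w3,w1,w4), … and 19 more.
Total: 31.

31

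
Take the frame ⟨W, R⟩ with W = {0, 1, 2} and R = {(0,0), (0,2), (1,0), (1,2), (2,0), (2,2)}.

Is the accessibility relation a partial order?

Reflexive: no — 1 is not related to itself.
Transitive: yes — every two-step R-path is closed by a direct edge.
Antisymmetric: no — 0 R 2 and 2 R 0 with 0 ≠ 2.
So R is not a partial order.

No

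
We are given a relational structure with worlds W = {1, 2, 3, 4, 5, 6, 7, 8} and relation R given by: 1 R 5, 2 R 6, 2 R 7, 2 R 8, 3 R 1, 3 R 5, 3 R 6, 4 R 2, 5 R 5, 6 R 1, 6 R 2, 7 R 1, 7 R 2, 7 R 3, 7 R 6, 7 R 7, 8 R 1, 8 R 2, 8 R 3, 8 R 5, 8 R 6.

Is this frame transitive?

Transitive: no — 2 R 6 and 6 R 1, but not 2 R 1.

No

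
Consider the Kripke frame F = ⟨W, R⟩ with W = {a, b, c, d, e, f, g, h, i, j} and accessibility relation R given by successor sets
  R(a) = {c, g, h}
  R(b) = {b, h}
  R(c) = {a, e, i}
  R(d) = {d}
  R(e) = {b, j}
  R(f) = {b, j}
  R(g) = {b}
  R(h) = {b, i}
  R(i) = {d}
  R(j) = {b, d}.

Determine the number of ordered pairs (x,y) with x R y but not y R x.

Enumerating: (a,g), (a,h), (c,e), (c,i), (e,b), (e,j), (f,b), (f,j), (g,b), (h,i), (i,d), (j,b), (j,d).

13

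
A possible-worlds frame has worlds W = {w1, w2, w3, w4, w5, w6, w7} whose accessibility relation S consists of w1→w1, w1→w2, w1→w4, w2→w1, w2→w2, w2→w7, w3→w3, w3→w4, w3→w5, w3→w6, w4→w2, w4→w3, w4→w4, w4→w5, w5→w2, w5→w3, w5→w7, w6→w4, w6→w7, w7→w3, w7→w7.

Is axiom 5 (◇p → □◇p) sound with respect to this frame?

No

By correspondence theory, 5 is valid on a frame iff S is Euclidean.
Euclidean: no — w1 S w2 and w1 S w4, but not w2 S w4.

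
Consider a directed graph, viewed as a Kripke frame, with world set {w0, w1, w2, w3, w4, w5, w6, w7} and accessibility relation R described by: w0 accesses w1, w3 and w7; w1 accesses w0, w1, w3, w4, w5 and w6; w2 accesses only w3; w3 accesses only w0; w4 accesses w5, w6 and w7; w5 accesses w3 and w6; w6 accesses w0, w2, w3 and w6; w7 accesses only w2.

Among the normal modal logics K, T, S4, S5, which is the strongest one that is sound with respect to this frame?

Reflexive (axiom T): no — w0 is not related to itself.
Transitive (axiom 4): no — w0 R w1 and w1 R w4, but not w0 R w4.
Euclidean (axiom 5): no — w0 R w1 and w0 R w7, but not w1 R w7.
So F validates K; T would additionally require R to be reflexive. The strongest is K.

K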